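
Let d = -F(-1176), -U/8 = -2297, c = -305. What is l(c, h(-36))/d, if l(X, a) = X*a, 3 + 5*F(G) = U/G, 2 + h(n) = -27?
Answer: 6501075/2738 ≈ 2374.4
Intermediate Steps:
U = 18376 (U = -8*(-2297) = 18376)
h(n) = -29 (h(n) = -2 - 27 = -29)
F(G) = -3/5 + 18376/(5*G) (F(G) = -3/5 + (18376/G)/5 = -3/5 + 18376/(5*G))
d = 2738/735 (d = -(18376 - 3*(-1176))/(5*(-1176)) = -(-1)*(18376 + 3528)/(5*1176) = -(-1)*21904/(5*1176) = -1*(-2738/735) = 2738/735 ≈ 3.7252)
l(c, h(-36))/d = (-305*(-29))/(2738/735) = 8845*(735/2738) = 6501075/2738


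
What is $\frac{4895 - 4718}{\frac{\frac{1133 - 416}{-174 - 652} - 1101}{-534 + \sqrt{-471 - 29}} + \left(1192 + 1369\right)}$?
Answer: $\frac{523177126152324}{7575899818588481} - \frac{102357482220 i \sqrt{5}}{98486697641650253} \approx 0.069058 - 2.324 \cdot 10^{-6} i$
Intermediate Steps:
$\frac{4895 - 4718}{\frac{\frac{1133 - 416}{-174 - 652} - 1101}{-534 + \sqrt{-471 - 29}} + \left(1192 + 1369\right)} = \frac{177}{\frac{\frac{717}{-826} - 1101}{-534 + \sqrt{-500}} + 2561} = \frac{177}{\frac{717 \left(- \frac{1}{826}\right) - 1101}{-534 + 10 i \sqrt{5}} + 2561} = \frac{177}{\frac{- \frac{717}{826} - 1101}{-534 + 10 i \sqrt{5}} + 2561} = \frac{177}{- \frac{910143}{826 \left(-534 + 10 i \sqrt{5}\right)} + 2561} = \frac{177}{2561 - \frac{910143}{826 \left(-534 + 10 i \sqrt{5}\right)}}$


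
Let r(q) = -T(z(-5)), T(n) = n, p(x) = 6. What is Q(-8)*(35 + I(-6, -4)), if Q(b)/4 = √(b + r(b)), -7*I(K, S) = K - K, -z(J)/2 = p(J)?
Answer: 280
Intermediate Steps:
z(J) = -12 (z(J) = -2*6 = -12)
I(K, S) = 0 (I(K, S) = -(K - K)/7 = -⅐*0 = 0)
r(q) = 12 (r(q) = -1*(-12) = 12)
Q(b) = 4*√(12 + b) (Q(b) = 4*√(b + 12) = 4*√(12 + b))
Q(-8)*(35 + I(-6, -4)) = (4*√(12 - 8))*(35 + 0) = (4*√4)*35 = (4*2)*35 = 8*35 = 280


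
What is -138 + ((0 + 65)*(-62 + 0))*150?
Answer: -604638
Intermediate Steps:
-138 + ((0 + 65)*(-62 + 0))*150 = -138 + (65*(-62))*150 = -138 - 4030*150 = -138 - 604500 = -604638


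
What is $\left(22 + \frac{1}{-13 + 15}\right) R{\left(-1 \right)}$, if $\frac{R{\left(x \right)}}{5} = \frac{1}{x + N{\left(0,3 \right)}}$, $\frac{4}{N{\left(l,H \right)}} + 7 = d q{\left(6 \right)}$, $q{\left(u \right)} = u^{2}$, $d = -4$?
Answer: $- \frac{6795}{62} \approx -109.6$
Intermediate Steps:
$N{\left(l,H \right)} = - \frac{4}{151}$ ($N{\left(l,H \right)} = \frac{4}{-7 - 4 \cdot 6^{2}} = \frac{4}{-7 - 144} = \frac{4}{-151} = 4 \left(- \frac{1}{151}\right) = - \frac{4}{151}$)
$R{\left(x \right)} = \frac{5}{- \frac{4}{151} + x}$ ($R{\left(x \right)} = \frac{5}{x - \frac{4}{151}} = \frac{5}{- \frac{4}{151} + x}$)
$\left(22 + \frac{1}{-13 + 15}\right) R{\left(-1 \right)} = \left(22 + \frac{1}{-13 + 15}\right) \frac{755}{-4 + 151 \left(-1\right)} = \left(22 + \frac{1}{2}\right) \frac{755}{-4 - 151} = \left(22 + \frac{1}{2}\right) \frac{755}{-155} = \frac{45 \cdot 755 \left(- \frac{1}{155}\right)}{2} = \frac{45}{2} \left(- \frac{151}{31}\right) = - \frac{6795}{62}$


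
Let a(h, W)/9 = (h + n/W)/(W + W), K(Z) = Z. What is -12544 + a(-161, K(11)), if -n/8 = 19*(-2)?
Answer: -3048851/242 ≈ -12599.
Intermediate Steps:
n = 304 (n = -152*(-2) = -8*(-38) = 304)
a(h, W) = 9*(h + 304/W)/(2*W) (a(h, W) = 9*((h + 304/W)/(W + W)) = 9*((h + 304/W)/((2*W))) = 9*((h + 304/W)*(1/(2*W))) = 9*((h + 304/W)/(2*W)) = 9*(h + 304/W)/(2*W))
-12544 + a(-161, K(11)) = -12544 + (9/2)*(304 + 11*(-161))/11² = -12544 + (9/2)*(1/121)*(304 - 1771) = -12544 + (9/2)*(1/121)*(-1467) = -12544 - 13203/242 = -3048851/242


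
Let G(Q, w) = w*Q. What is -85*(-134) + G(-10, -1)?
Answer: 11400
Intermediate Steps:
G(Q, w) = Q*w
-85*(-134) + G(-10, -1) = -85*(-134) - 10*(-1) = 11390 + 10 = 11400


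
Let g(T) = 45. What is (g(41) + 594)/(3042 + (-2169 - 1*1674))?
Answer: -71/89 ≈ -0.79775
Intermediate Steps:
(g(41) + 594)/(3042 + (-2169 - 1*1674)) = (45 + 594)/(3042 + (-2169 - 1*1674)) = 639/(3042 + (-2169 - 1674)) = 639/(3042 - 3843) = 639/(-801) = 639*(-1/801) = -71/89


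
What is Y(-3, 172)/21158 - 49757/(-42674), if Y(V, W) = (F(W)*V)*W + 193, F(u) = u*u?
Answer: -162593073792/225724123 ≈ -720.32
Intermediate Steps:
F(u) = u²
Y(V, W) = 193 + V*W³ (Y(V, W) = (W²*V)*W + 193 = (V*W²)*W + 193 = V*W³ + 193 = 193 + V*W³)
Y(-3, 172)/21158 - 49757/(-42674) = (193 - 3*172³)/21158 - 49757/(-42674) = (193 - 3*5088448)*(1/21158) - 49757*(-1/42674) = (193 - 15265344)*(1/21158) + 49757/42674 = -15265151*1/21158 + 49757/42674 = -15265151/21158 + 49757/42674 = -162593073792/225724123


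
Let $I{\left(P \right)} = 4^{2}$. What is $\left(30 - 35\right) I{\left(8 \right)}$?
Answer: $-80$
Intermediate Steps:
$I{\left(P \right)} = 16$
$\left(30 - 35\right) I{\left(8 \right)} = \left(30 - 35\right) 16 = \left(-5\right) 16 = -80$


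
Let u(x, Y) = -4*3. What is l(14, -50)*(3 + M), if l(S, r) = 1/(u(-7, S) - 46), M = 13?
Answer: -8/29 ≈ -0.27586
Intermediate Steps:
u(x, Y) = -12
l(S, r) = -1/58 (l(S, r) = 1/(-12 - 46) = 1/(-58) = -1/58)
l(14, -50)*(3 + M) = -(3 + 13)/58 = -1/58*16 = -8/29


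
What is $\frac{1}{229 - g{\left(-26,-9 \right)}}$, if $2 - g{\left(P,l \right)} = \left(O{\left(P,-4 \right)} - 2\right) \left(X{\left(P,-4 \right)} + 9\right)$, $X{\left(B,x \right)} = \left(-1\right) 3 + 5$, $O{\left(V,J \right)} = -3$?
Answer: $\frac{1}{172} \approx 0.005814$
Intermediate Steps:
$X{\left(B,x \right)} = 2$ ($X{\left(B,x \right)} = -3 + 5 = 2$)
$g{\left(P,l \right)} = 57$ ($g{\left(P,l \right)} = 2 - \left(-3 - 2\right) \left(2 + 9\right) = 2 - \left(-5\right) 11 = 2 - -55 = 2 + 55 = 57$)
$\frac{1}{229 - g{\left(-26,-9 \right)}} = \frac{1}{229 - 57} = \frac{1}{172}$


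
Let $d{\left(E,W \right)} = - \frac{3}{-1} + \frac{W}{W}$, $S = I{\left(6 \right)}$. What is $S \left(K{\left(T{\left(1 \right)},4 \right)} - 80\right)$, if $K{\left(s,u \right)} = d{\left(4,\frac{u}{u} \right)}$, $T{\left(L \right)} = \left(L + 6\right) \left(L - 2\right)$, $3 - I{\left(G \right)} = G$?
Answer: $228$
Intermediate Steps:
$I{\left(G \right)} = 3 - G$
$S = -3$ ($S = 3 - 6 = -3$)
$T{\left(L \right)} = \left(-2 + L\right) \left(6 + L\right)$ ($T{\left(L \right)} = \left(6 + L\right) \left(-2 + L\right) = \left(-2 + L\right) \left(6 + L\right)$)
$d{\left(E,W \right)} = 4$ ($d{\left(E,W \right)} = \left(-3\right) \left(-1\right) + 1 = 3 + 1 = 4$)
$K{\left(s,u \right)} = 4$
$S \left(K{\left(T{\left(1 \right)},4 \right)} - 80\right) = - 3 \left(4 - 80\right) = \left(-3\right) \left(-76\right) = 228$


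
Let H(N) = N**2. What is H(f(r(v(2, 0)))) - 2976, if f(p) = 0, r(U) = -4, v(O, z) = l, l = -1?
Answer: -2976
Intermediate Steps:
v(O, z) = -1
H(f(r(v(2, 0)))) - 2976 = 0**2 - 2976 = 0 - 2976 = -2976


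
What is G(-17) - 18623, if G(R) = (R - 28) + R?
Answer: -18685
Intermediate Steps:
G(R) = -28 + 2*R (G(R) = (-28 + R) + R = -28 + 2*R)
G(-17) - 18623 = (-28 + 2*(-17)) - 18623 = (-28 - 34) - 18623 = -62 - 18623 = -18685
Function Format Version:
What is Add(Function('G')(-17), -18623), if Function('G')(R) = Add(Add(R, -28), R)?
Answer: -18685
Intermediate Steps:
Function('G')(R) = Add(-28, Mul(2, R)) (Function('G')(R) = Add(Add(-28, R), R) = Add(-28, Mul(2, R)))
Add(Function('G')(-17), -18623) = Add(Add(-28, Mul(2, -17)), -18623) = Add(Add(-28, -34), -18623) = Add(-62, -18623) = -18685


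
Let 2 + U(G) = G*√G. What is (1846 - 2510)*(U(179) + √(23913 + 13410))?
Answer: 1328 - 118856*√179 - 1992*√4147 ≈ -1.7171e+6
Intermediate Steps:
U(G) = -2 + G^(3/2) (U(G) = -2 + G*√G = -2 + G^(3/2))
(1846 - 2510)*(U(179) + √(23913 + 13410)) = (1846 - 2510)*((-2 + 179^(3/2)) + √(23913 + 13410)) = -664*((-2 + 179*√179) + √37323) = -664*((-2 + 179*√179) + 3*√4147) = -664*(-2 + 3*√4147 + 179*√179) = 1328 - 118856*√179 - 1992*√4147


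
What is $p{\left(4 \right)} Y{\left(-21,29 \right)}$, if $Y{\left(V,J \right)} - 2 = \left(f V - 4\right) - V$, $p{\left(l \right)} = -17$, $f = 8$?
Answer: $2533$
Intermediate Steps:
$Y{\left(V,J \right)} = -2 + 7 V$ ($Y{\left(V,J \right)} = 2 + \left(\left(8 V - 4\right) - V\right) = 2 + \left(\left(-4 + 8 V\right) - V\right) = 2 + \left(-4 + 7 V\right) = -2 + 7 V$)
$p{\left(4 \right)} Y{\left(-21,29 \right)} = - 17 \left(-2 + 7 \left(-21\right)\right) = - 17 \left(-2 - 147\right) = \left(-17\right) \left(-149\right) = 2533$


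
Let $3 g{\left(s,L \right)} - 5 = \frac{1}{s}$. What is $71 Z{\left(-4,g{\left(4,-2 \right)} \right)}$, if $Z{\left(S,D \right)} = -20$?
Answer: $-1420$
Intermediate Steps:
$g{\left(s,L \right)} = \frac{5}{3} + \frac{1}{3 s}$
$71 Z{\left(-4,g{\left(4,-2 \right)} \right)} = 71 \left(-20\right) = -1420$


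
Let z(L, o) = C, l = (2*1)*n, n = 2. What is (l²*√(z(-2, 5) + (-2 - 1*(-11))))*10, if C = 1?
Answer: 160*√10 ≈ 505.96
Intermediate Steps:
l = 4 (l = (2*1)*2 = 2*2 = 4)
z(L, o) = 1
(l²*√(z(-2, 5) + (-2 - 1*(-11))))*10 = (4²*√(1 + (-2 - 1*(-11))))*10 = (16*√(1 + (-2 + 11)))*10 = (16*√(1 + 9))*10 = (16*√10)*10 = 160*√10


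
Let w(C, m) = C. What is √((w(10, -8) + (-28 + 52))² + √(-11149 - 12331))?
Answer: √(1156 + 2*I*√5870) ≈ 34.074 + 2.2485*I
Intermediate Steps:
√((w(10, -8) + (-28 + 52))² + √(-11149 - 12331)) = √((10 + (-28 + 52))² + √(-11149 - 12331)) = √((10 + 24)² + √(-23480)) = √(34² + 2*I*√5870) = √(1156 + 2*I*√5870)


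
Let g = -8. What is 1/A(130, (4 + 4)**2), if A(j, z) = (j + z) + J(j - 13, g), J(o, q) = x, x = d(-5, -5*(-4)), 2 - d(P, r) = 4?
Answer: 1/192 ≈ 0.0052083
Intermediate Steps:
d(P, r) = -2 (d(P, r) = 2 - 1*4 = 2 - 4 = -2)
x = -2
J(o, q) = -2
A(j, z) = -2 + j + z (A(j, z) = (j + z) - 2 = -2 + j + z)
1/A(130, (4 + 4)**2) = 1/(-2 + 130 + (4 + 4)**2) = 1/(-2 + 130 + 8**2) = 1/(-2 + 130 + 64) = 1/192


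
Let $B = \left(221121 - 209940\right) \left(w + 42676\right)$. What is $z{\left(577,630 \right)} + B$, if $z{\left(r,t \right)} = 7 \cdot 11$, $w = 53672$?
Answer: $1077267065$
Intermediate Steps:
$z{\left(r,t \right)} = 77$
$B = 1077266988$ ($B = \left(221121 - 209940\right) \left(53672 + 42676\right) = 11181 \cdot 96348 = 1077266988$)
$z{\left(577,630 \right)} + B = 77 + 1077266988 = 1077267065$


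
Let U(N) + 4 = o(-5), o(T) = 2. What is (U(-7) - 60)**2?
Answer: 3844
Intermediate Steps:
U(N) = -2 (U(N) = -4 + 2 = -2)
(U(-7) - 60)**2 = (-2 - 60)**2 = (-62)**2 = 3844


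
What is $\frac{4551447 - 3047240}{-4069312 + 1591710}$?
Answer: $- \frac{1504207}{2477602} \approx -0.60712$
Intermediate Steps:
$\frac{4551447 - 3047240}{-4069312 + 1591710} = \frac{1504207}{-2477602} = 1504207 \left(- \frac{1}{2477602}\right) = - \frac{1504207}{2477602}$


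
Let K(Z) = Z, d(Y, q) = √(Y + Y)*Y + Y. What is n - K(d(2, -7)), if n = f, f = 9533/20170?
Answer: -111487/20170 ≈ -5.5274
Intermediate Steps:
d(Y, q) = Y + √2*Y^(3/2) (d(Y, q) = √(2*Y)*Y + Y = (√2*√Y)*Y + Y = √2*Y^(3/2) + Y = Y + √2*Y^(3/2))
f = 9533/20170 (f = 9533*(1/20170) = 9533/20170 ≈ 0.47263)
n = 9533/20170 ≈ 0.47263
n - K(d(2, -7)) = 9533/20170 - (2 + √2*2^(3/2)) = 9533/20170 - (2 + √2*(2*√2)) = 9533/20170 - (2 + 4) = 9533/20170 - 1*6 = 9533/20170 - 6 = -111487/20170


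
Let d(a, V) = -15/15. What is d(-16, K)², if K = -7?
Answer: 1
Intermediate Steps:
d(a, V) = -1 (d(a, V) = -15*1/15 = -1)
d(-16, K)² = (-1)² = 1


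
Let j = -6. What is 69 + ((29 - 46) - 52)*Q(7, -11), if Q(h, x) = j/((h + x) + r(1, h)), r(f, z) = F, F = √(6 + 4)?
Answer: -207 - 69*√10 ≈ -425.20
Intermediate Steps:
F = √10 ≈ 3.1623
r(f, z) = √10
Q(h, x) = -6/(h + x + √10) (Q(h, x) = -6/((h + x) + √10) = -6/(h + x + √10))
69 + ((29 - 46) - 52)*Q(7, -11) = 69 + ((29 - 46) - 52)*(-6/(7 - 11 + √10)) = 69 + (-17 - 52)*(-6/(-4 + √10)) = 69 - (-414)/(-4 + √10) = 69 + 414/(-4 + √10)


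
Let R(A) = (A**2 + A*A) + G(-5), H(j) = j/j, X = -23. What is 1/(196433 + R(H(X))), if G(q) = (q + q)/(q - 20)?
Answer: 5/982177 ≈ 5.0907e-6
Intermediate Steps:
G(q) = 2*q/(-20 + q) (G(q) = (2*q)/(-20 + q) = 2*q/(-20 + q))
H(j) = 1
R(A) = 2/5 + 2*A**2 (R(A) = (A**2 + A*A) + 2*(-5)/(-20 - 5) = (A**2 + A**2) + 2*(-5)/(-25) = 2*A**2 + 2*(-5)*(-1/25) = 2*A**2 + 2/5 = 2/5 + 2*A**2)
1/(196433 + R(H(X))) = 1/(196433 + (2/5 + 2*1**2)) = 1/(196433 + (2/5 + 2*1)) = 1/(196433 + (2/5 + 2)) = 1/(196433 + 12/5) = 1/(982177/5) = 5/982177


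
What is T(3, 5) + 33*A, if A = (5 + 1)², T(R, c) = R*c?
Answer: 1203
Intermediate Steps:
A = 36 (A = 6² = 36)
T(3, 5) + 33*A = 3*5 + 33*36 = 15 + 1188 = 1203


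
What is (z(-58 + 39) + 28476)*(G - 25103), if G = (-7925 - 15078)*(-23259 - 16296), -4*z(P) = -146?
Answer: 25942342249025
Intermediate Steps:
z(P) = 73/2 (z(P) = -¼*(-146) = 73/2)
G = 909883665 (G = -23003*(-39555) = 909883665)
(z(-58 + 39) + 28476)*(G - 25103) = (73/2 + 28476)*(909883665 - 25103) = (57025/2)*909858562 = 25942342249025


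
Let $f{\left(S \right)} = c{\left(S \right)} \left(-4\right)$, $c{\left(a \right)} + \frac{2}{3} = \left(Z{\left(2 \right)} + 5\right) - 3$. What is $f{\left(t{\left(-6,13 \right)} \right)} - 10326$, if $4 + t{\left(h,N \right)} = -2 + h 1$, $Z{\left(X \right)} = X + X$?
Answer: $- \frac{31042}{3} \approx -10347.0$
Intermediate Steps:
$Z{\left(X \right)} = 2 X$
$c{\left(a \right)} = \frac{16}{3}$ ($c{\left(a \right)} = - \frac{2}{3} + \left(\left(2 \cdot 2 + 5\right) - 3\right) = - \frac{2}{3} + \left(\left(4 + 5\right) - 3\right) = - \frac{2}{3} + \left(9 - 3\right) = - \frac{2}{3} + 6 = \frac{16}{3}$)
$t{\left(h,N \right)} = -6 + h$ ($t{\left(h,N \right)} = -4 + \left(-2 + h 1\right) = -4 + \left(-2 + h\right) = -6 + h$)
$f{\left(S \right)} = - \frac{64}{3}$ ($f{\left(S \right)} = \frac{16}{3} \left(-4\right) = - \frac{64}{3}$)
$f{\left(t{\left(-6,13 \right)} \right)} - 10326 = - \frac{64}{3} - 10326 = - \frac{31042}{3}$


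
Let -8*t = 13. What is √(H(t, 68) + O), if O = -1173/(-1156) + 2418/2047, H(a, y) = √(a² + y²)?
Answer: √(42547623732 + 2421940802*√296105)/139196 ≈ 8.3795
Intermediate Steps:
t = -13/8 (t = -⅛*13 = -13/8 ≈ -1.6250)
O = 305667/139196 (O = -1173*(-1/1156) + 2418*(1/2047) = 69/68 + 2418/2047 = 305667/139196 ≈ 2.1959)
√(H(t, 68) + O) = √(√((-13/8)² + 68²) + 305667/139196) = √(√(169/64 + 4624) + 305667/139196) = √(√(296105/64) + 305667/139196) = √(√296105/8 + 305667/139196) = √(305667/139196 + √296105/8)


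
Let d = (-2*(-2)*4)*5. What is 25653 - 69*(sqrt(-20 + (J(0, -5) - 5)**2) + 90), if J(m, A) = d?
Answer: 19443 - 69*sqrt(5605) ≈ 14277.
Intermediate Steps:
d = 80 (d = (4*4)*5 = 16*5 = 80)
J(m, A) = 80
25653 - 69*(sqrt(-20 + (J(0, -5) - 5)**2) + 90) = 25653 - 69*(sqrt(-20 + (80 - 5)**2) + 90) = 25653 - 69*(sqrt(-20 + 75**2) + 90) = 25653 - 69*(sqrt(-20 + 5625) + 90) = 25653 - 69*(sqrt(5605) + 90) = 25653 - 69*(90 + sqrt(5605)) = 25653 + (-6210 - 69*sqrt(5605)) = 19443 - 69*sqrt(5605)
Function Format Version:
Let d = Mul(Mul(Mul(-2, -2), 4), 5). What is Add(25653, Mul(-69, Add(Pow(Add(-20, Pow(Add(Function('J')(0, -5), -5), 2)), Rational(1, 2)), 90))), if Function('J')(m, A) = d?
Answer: Add(19443, Mul(-69, Pow(5605, Rational(1, 2)))) ≈ 14277.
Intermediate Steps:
d = 80 (d = Mul(Mul(4, 4), 5) = Mul(16, 5) = 80)
Function('J')(m, A) = 80
Add(25653, Mul(-69, Add(Pow(Add(-20, Pow(Add(Function('J')(0, -5), -5), 2)), Rational(1, 2)), 90))) = Add(25653, Mul(-69, Add(Pow(Add(-20, Pow(Add(80, -5), 2)), Rational(1, 2)), 90))) = Add(25653, Mul(-69, Add(Pow(Add(-20, Pow(75, 2)), Rational(1, 2)), 90))) = Add(25653, Mul(-69, Add(Pow(Add(-20, 5625), Rational(1, 2)), 90))) = Add(25653, Mul(-69, Add(Pow(5605, Rational(1, 2)), 90))) = Add(25653, Mul(-69, Add(90, Pow(5605, Rational(1, 2))))) = Add(25653, Add(-6210, Mul(-69, Pow(5605, Rational(1, 2))))) = Add(19443, Mul(-69, Pow(5605, Rational(1, 2))))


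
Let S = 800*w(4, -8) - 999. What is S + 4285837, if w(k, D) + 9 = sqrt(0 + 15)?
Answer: 4277638 + 800*sqrt(15) ≈ 4.2807e+6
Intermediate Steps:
w(k, D) = -9 + sqrt(15) (w(k, D) = -9 + sqrt(0 + 15) = -9 + sqrt(15))
S = -8199 + 800*sqrt(15) (S = 800*(-9 + sqrt(15)) - 999 = (-7200 + 800*sqrt(15)) - 999 = -8199 + 800*sqrt(15) ≈ -5100.6)
S + 4285837 = (-8199 + 800*sqrt(15)) + 4285837 = 4277638 + 800*sqrt(15)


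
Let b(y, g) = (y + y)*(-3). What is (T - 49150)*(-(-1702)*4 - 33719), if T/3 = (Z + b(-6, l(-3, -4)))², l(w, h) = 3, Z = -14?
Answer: 1283600878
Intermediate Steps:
b(y, g) = -6*y (b(y, g) = (2*y)*(-3) = -6*y)
T = 1452 (T = 3*(-14 - 6*(-6))² = 3*(-14 + 36)² = 3*22² = 3*484 = 1452)
(T - 49150)*(-(-1702)*4 - 33719) = (1452 - 49150)*(-(-1702)*4 - 33719) = -47698*(-23*(-296) - 33719) = -47698*(6808 - 33719) = -47698*(-26911) = 1283600878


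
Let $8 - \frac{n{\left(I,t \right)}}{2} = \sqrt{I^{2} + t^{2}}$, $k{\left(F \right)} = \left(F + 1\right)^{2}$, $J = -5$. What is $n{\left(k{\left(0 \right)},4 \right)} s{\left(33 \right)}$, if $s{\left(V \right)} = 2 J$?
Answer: $-160 + 20 \sqrt{17} \approx -77.538$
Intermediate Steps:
$k{\left(F \right)} = \left(1 + F\right)^{2}$
$n{\left(I,t \right)} = 16 - 2 \sqrt{I^{2} + t^{2}}$
$s{\left(V \right)} = -10$ ($s{\left(V \right)} = 2 \left(-5\right) = -10$)
$n{\left(k{\left(0 \right)},4 \right)} s{\left(33 \right)} = \left(16 - 2 \sqrt{\left(\left(1 + 0\right)^{2}\right)^{2} + 4^{2}}\right) \left(-10\right) = \left(16 - 2 \sqrt{\left(1^{2}\right)^{2} + 16}\right) \left(-10\right) = \left(16 - 2 \sqrt{1^{2} + 16}\right) \left(-10\right) = \left(16 - 2 \sqrt{1 + 16}\right) \left(-10\right) = \left(16 - 2 \sqrt{17}\right) \left(-10\right) = -160 + 20 \sqrt{17}$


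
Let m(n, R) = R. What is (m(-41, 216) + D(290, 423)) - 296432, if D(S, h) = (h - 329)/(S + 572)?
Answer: -127669049/431 ≈ -2.9622e+5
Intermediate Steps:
D(S, h) = (-329 + h)/(572 + S)
(m(-41, 216) + D(290, 423)) - 296432 = (216 + (-329 + 423)/(572 + 290)) - 296432 = (216 + 94/862) - 296432 = (216 + (1/862)*94) - 296432 = (216 + 47/431) - 296432 = 93143/431 - 296432 = -127669049/431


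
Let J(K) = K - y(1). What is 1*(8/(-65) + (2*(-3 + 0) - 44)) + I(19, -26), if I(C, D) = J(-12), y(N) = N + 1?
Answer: -4168/65 ≈ -64.123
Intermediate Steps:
y(N) = 1 + N
J(K) = -2 + K (J(K) = K - (1 + 1) = K - 1*2 = K - 2 = -2 + K)
I(C, D) = -14 (I(C, D) = -2 - 12 = -14)
1*(8/(-65) + (2*(-3 + 0) - 44)) + I(19, -26) = 1*(8/(-65) + (2*(-3 + 0) - 44)) - 14 = 1*(8*(-1/65) + (2*(-3) - 44)) - 14 = 1*(-8/65 + (-6 - 44)) - 14 = 1*(-8/65 - 50) - 14 = 1*(-3258/65) - 14 = -3258/65 - 14 = -4168/65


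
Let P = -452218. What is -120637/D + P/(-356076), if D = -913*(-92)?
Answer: -112987211/679749084 ≈ -0.16622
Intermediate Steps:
D = 83996
-120637/D + P/(-356076) = -120637/83996 - 452218/(-356076) = -120637*1/83996 - 452218*(-1/356076) = -10967/7636 + 226109/178038 = -112987211/679749084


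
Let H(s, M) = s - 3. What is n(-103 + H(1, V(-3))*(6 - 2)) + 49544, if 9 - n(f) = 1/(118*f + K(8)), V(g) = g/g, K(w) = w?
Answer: 648648771/13090 ≈ 49553.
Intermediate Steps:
V(g) = 1
H(s, M) = -3 + s
n(f) = 9 - 1/(8 + 118*f) (n(f) = 9 - 1/(118*f + 8) = 9 - 1/(8 + 118*f))
n(-103 + H(1, V(-3))*(6 - 2)) + 49544 = (71 + 1062*(-103 + (-3 + 1)*(6 - 2)))/(2*(4 + 59*(-103 + (-3 + 1)*(6 - 2)))) + 49544 = (71 + 1062*(-103 - 2*4))/(2*(4 + 59*(-103 - 2*4))) + 49544 = (71 + 1062*(-103 - 8))/(2*(4 + 59*(-103 - 8))) + 49544 = (71 + 1062*(-111))/(2*(4 + 59*(-111))) + 49544 = (71 - 117882)/(2*(4 - 6549)) + 49544 = (½)*(-117811)/(-6545) + 49544 = (½)*(-1/6545)*(-117811) + 49544 = 117811/13090 + 49544 = 648648771/13090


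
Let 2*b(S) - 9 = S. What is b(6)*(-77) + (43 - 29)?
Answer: -1127/2 ≈ -563.50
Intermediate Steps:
b(S) = 9/2 + S/2
b(6)*(-77) + (43 - 29) = (9/2 + (½)*6)*(-77) + (43 - 29) = (9/2 + 3)*(-77) + 14 = (15/2)*(-77) + 14 = -1155/2 + 14 = -1127/2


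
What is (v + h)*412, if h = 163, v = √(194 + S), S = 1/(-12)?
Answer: 67156 + 206*√6981/3 ≈ 72893.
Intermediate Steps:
S = -1/12 ≈ -0.083333
v = √6981/6 (v = √(194 - 1/12) = √(2327/12) = √6981/6 ≈ 13.925)
(v + h)*412 = (√6981/6 + 163)*412 = (163 + √6981/6)*412 = 67156 + 206*√6981/3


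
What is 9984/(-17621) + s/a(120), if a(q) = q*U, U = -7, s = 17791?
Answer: -321881771/14801640 ≈ -21.746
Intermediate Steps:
a(q) = -7*q (a(q) = q*(-7) = -7*q)
9984/(-17621) + s/a(120) = 9984/(-17621) + 17791/((-7*120)) = 9984*(-1/17621) + 17791/(-840) = -9984/17621 + 17791*(-1/840) = -9984/17621 - 17791/840 = -321881771/14801640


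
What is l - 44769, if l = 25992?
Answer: -18777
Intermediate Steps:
l - 44769 = 25992 - 44769 = -18777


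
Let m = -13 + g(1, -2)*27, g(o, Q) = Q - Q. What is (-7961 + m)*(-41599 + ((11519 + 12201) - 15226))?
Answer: 263979270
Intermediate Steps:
g(o, Q) = 0
m = -13 (m = -13 + 0*27 = -13 + 0 = -13)
(-7961 + m)*(-41599 + ((11519 + 12201) - 15226)) = (-7961 - 13)*(-41599 + ((11519 + 12201) - 15226)) = -7974*(-41599 + (23720 - 15226)) = -7974*(-41599 + 8494) = -7974*(-33105) = 263979270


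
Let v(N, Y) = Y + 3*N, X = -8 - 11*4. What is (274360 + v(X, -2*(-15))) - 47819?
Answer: 226415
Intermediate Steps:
X = -52 (X = -8 - 44 = -52)
(274360 + v(X, -2*(-15))) - 47819 = (274360 + (-2*(-15) + 3*(-52))) - 47819 = (274360 + (30 - 156)) - 47819 = (274360 - 126) - 47819 = 274234 - 47819 = 226415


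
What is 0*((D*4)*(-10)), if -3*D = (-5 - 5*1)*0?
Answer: 0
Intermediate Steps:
D = 0 (D = -(-5 - 5*1)*0/3 = -(-5 - 5)*0/3 = -(-10)*0/3 = -⅓*0 = 0)
0*((D*4)*(-10)) = 0*((0*4)*(-10)) = 0*(0*(-10)) = 0*0 = 0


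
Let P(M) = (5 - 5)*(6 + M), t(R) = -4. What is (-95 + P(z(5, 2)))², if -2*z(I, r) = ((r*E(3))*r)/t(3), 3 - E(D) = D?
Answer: 9025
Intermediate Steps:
E(D) = 3 - D
z(I, r) = 0 (z(I, r) = -(r*(3 - 1*3))*r/(2*(-4)) = -(r*(3 - 3))*r*(-1)/(2*4) = -(r*0)*r*(-1)/(2*4) = -0*r*(-1)/(2*4) = -0*(-1)/4 = -½*0 = 0)
P(M) = 0 (P(M) = 0*(6 + M) = 0)
(-95 + P(z(5, 2)))² = (-95 + 0)² = (-95)² = 9025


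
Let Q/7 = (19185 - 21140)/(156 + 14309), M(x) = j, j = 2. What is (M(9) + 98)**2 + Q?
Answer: 28927263/2893 ≈ 9999.0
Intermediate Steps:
M(x) = 2
Q = -2737/2893 (Q = 7*((19185 - 21140)/(156 + 14309)) = 7*(-1955/14465) = 7*(-1955*1/14465) = 7*(-391/2893) = -2737/2893 ≈ -0.94608)
(M(9) + 98)**2 + Q = (2 + 98)**2 - 2737/2893 = 100**2 - 2737/2893 = 10000 - 2737/2893 = 28927263/2893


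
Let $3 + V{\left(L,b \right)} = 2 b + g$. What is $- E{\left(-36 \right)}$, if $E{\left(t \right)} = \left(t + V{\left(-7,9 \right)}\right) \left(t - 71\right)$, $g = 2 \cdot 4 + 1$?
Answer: $-1284$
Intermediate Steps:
$g = 9$ ($g = 8 + 1 = 9$)
$V{\left(L,b \right)} = 6 + 2 b$ ($V{\left(L,b \right)} = -3 + \left(2 b + 9\right) = -3 + \left(9 + 2 b\right) = 6 + 2 b$)
$E{\left(t \right)} = \left(-71 + t\right) \left(24 + t\right)$ ($E{\left(t \right)} = \left(t + \left(6 + 2 \cdot 9\right)\right) \left(t - 71\right) = \left(t + \left(6 + 18\right)\right) \left(-71 + t\right) = \left(t + 24\right) \left(-71 + t\right) = \left(24 + t\right) \left(-71 + t\right) = \left(-71 + t\right) \left(24 + t\right)$)
$- E{\left(-36 \right)} = - (-1704 + \left(-36\right)^{2} - -1692) = - (-1704 + 1296 + 1692) = \left(-1\right) 1284 = -1284$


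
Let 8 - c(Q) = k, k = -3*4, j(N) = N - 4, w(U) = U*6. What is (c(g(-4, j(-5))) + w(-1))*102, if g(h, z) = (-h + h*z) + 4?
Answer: 1428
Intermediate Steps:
w(U) = 6*U
j(N) = -4 + N
k = -12
g(h, z) = 4 - h + h*z
c(Q) = 20 (c(Q) = 8 - 1*(-12) = 8 + 12 = 20)
(c(g(-4, j(-5))) + w(-1))*102 = (20 + 6*(-1))*102 = (20 - 6)*102 = 14*102 = 1428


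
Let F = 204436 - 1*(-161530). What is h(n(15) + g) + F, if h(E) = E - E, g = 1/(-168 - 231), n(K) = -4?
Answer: 365966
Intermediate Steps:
F = 365966 (F = 204436 + 161530 = 365966)
g = -1/399 (g = 1/(-399) = -1/399 ≈ -0.0025063)
h(E) = 0
h(n(15) + g) + F = 0 + 365966 = 365966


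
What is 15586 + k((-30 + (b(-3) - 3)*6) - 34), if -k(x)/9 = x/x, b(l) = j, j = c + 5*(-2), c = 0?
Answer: 15577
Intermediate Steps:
j = -10 (j = 0 + 5*(-2) = 0 - 10 = -10)
b(l) = -10
k(x) = -9 (k(x) = -9*x/x = -9*1 = -9)
15586 + k((-30 + (b(-3) - 3)*6) - 34) = 15586 - 9 = 15577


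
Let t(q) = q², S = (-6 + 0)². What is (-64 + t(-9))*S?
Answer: 612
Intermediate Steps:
S = 36 (S = (-6)² = 36)
(-64 + t(-9))*S = (-64 + (-9)²)*36 = (-64 + 81)*36 = 17*36 = 612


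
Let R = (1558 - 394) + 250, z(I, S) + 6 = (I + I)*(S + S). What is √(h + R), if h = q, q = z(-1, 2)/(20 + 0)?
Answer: √141330/10 ≈ 37.594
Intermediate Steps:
z(I, S) = -6 + 4*I*S (z(I, S) = -6 + (I + I)*(S + S) = -6 + (2*I)*(2*S) = -6 + 4*I*S)
q = -7/10 (q = (-6 + 4*(-1)*2)/(20 + 0) = (-6 - 8)/20 = (1/20)*(-14) = -7/10 ≈ -0.70000)
h = -7/10 ≈ -0.70000
R = 1414 (R = 1164 + 250 = 1414)
√(h + R) = √(-7/10 + 1414) = √(14133/10) = √141330/10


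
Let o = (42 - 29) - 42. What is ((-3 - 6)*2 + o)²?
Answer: 2209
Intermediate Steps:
o = -29 (o = 13 - 42 = -29)
((-3 - 6)*2 + o)² = ((-3 - 6)*2 - 29)² = (-9*2 - 29)² = (-18 - 29)² = (-47)² = 2209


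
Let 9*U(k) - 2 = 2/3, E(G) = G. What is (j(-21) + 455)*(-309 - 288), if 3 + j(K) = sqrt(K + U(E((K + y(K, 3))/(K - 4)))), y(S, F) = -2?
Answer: -269844 - 199*I*sqrt(1677)/3 ≈ -2.6984e+5 - 2716.4*I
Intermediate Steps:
U(k) = 8/27 (U(k) = 2/9 + (2/3)/9 = 2/9 + (2*(1/3))/9 = 2/9 + (1/9)*(2/3) = 2/9 + 2/27 = 8/27)
j(K) = -3 + sqrt(8/27 + K) (j(K) = -3 + sqrt(K + 8/27) = -3 + sqrt(8/27 + K))
(j(-21) + 455)*(-309 - 288) = ((-3 + sqrt(24 + 81*(-21))/9) + 455)*(-309 - 288) = ((-3 + sqrt(24 - 1701)/9) + 455)*(-597) = ((-3 + sqrt(-1677)/9) + 455)*(-597) = ((-3 + (I*sqrt(1677))/9) + 455)*(-597) = ((-3 + I*sqrt(1677)/9) + 455)*(-597) = (452 + I*sqrt(1677)/9)*(-597) = -269844 - 199*I*sqrt(1677)/3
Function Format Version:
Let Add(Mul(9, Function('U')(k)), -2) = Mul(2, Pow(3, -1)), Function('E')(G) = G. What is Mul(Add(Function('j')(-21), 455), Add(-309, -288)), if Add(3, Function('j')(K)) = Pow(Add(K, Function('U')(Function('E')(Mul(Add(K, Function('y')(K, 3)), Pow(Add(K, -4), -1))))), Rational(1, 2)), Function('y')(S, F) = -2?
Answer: Add(-269844, Mul(Rational(-199, 3), I, Pow(1677, Rational(1, 2)))) ≈ Add(-2.6984e+5, Mul(-2716.4, I))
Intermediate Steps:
Function('U')(k) = Rational(8, 27) (Function('U')(k) = Add(Rational(2, 9), Mul(Rational(1, 9), Mul(2, Pow(3, -1)))) = Add(Rational(2, 9), Mul(Rational(1, 9), Mul(2, Rational(1, 3)))) = Add(Rational(2, 9), Mul(Rational(1, 9), Rational(2, 3))) = Add(Rational(2, 9), Rational(2, 27)) = Rational(8, 27))
Function('j')(K) = Add(-3, Pow(Add(Rational(8, 27), K), Rational(1, 2))) (Function('j')(K) = Add(-3, Pow(Add(K, Rational(8, 27)), Rational(1, 2))) = Add(-3, Pow(Add(Rational(8, 27), K), Rational(1, 2))))
Mul(Add(Function('j')(-21), 455), Add(-309, -288)) = Mul(Add(Add(-3, Mul(Rational(1, 9), Pow(Add(24, Mul(81, -21)), Rational(1, 2)))), 455), Add(-309, -288)) = Mul(Add(Add(-3, Mul(Rational(1, 9), Pow(Add(24, -1701), Rational(1, 2)))), 455), -597) = Mul(Add(Add(-3, Mul(Rational(1, 9), Pow(-1677, Rational(1, 2)))), 455), -597) = Mul(Add(Add(-3, Mul(Rational(1, 9), Mul(I, Pow(1677, Rational(1, 2))))), 455), -597) = Mul(Add(Add(-3, Mul(Rational(1, 9), I, Pow(1677, Rational(1, 2)))), 455), -597) = Mul(Add(452, Mul(Rational(1, 9), I, Pow(1677, Rational(1, 2)))), -597) = Add(-269844, Mul(Rational(-199, 3), I, Pow(1677, Rational(1, 2))))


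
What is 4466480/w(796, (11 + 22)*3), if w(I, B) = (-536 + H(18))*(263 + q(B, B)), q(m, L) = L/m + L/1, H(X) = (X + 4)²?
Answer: -1116620/4719 ≈ -236.62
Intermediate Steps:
H(X) = (4 + X)²
q(m, L) = L + L/m (q(m, L) = L/m + L*1 = L/m + L = L + L/m)
w(I, B) = -13728 - 52*B (w(I, B) = (-536 + (4 + 18)²)*(263 + (B + B/B)) = (-536 + 22²)*(263 + (B + 1)) = (-536 + 484)*(263 + (1 + B)) = -52*(264 + B) = -13728 - 52*B)
4466480/w(796, (11 + 22)*3) = 4466480/(-13728 - 52*(11 + 22)*3) = 4466480/(-13728 - 1716*3) = 4466480/(-13728 - 52*99) = 4466480/(-13728 - 5148) = 4466480/(-18876) = 4466480*(-1/18876) = -1116620/4719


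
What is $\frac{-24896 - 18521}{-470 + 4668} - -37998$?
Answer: $\frac{159472187}{4198} \approx 37988.0$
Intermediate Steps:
$\frac{-24896 - 18521}{-470 + 4668} - -37998 = - \frac{43417}{4198} + 37998 = \frac{159472187}{4198}$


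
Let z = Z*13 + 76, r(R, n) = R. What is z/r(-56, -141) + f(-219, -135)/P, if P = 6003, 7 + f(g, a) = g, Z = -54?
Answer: 1872611/168084 ≈ 11.141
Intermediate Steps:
f(g, a) = -7 + g
z = -626 (z = -54*13 + 76 = -702 + 76 = -626)
z/r(-56, -141) + f(-219, -135)/P = -626/(-56) + (-7 - 219)/6003 = -626*(-1/56) - 226*1/6003 = 313/28 - 226/6003 = 1872611/168084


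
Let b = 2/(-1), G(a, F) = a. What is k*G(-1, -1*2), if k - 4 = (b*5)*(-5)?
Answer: -54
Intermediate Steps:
b = -2 (b = 2*(-1) = -2)
k = 54 (k = 4 - 2*5*(-5) = 4 - 10*(-5) = 4 + 50 = 54)
k*G(-1, -1*2) = 54*(-1) = -54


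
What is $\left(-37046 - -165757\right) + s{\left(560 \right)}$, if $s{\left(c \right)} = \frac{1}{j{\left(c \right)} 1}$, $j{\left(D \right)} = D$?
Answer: $\frac{72078161}{560} \approx 1.2871 \cdot 10^{5}$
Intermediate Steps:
$s{\left(c \right)} = \frac{1}{c}$ ($s{\left(c \right)} = \frac{1}{c 1} = \frac{1}{c}$)
$\left(-37046 - -165757\right) + s{\left(560 \right)} = \left(-37046 - -165757\right) + \frac{1}{560} = \left(-37046 + 165757\right) + \frac{1}{560} = 128711 + \frac{1}{560} = \frac{72078161}{560}$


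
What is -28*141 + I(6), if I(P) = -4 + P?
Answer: -3946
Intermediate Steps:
-28*141 + I(6) = -28*141 + (-4 + 6) = -3948 + 2 = -3946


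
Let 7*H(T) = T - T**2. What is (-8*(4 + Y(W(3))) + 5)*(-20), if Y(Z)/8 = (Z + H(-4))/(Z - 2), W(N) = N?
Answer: 5060/7 ≈ 722.86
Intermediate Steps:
H(T) = -T**2/7 + T/7 (H(T) = (T - T**2)/7 = -T**2/7 + T/7)
Y(Z) = 8*(-20/7 + Z)/(-2 + Z) (Y(Z) = 8*((Z + (1/7)*(-4)*(1 - 1*(-4)))/(Z - 2)) = 8*((Z + (1/7)*(-4)*(1 + 4))/(-2 + Z)) = 8*((Z + (1/7)*(-4)*5)/(-2 + Z)) = 8*((Z - 20/7)/(-2 + Z)) = 8*((-20/7 + Z)/(-2 + Z)) = 8*(-20/7 + Z)/(-2 + Z))
(-8*(4 + Y(W(3))) + 5)*(-20) = (-8*(4 + 8*(-20 + 7*3)/(7*(-2 + 3))) + 5)*(-20) = (-8*(4 + (8/7)*(-20 + 21)/1) + 5)*(-20) = (-8*(4 + (8/7)*1*1) + 5)*(-20) = (-8*(4 + 8/7) + 5)*(-20) = (-288/7 + 5)*(-20) = -253/7*(-20) = 5060/7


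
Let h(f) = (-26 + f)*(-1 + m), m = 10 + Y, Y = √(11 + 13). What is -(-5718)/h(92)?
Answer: 2859/209 - 1906*√6/627 ≈ 6.2333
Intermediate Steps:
Y = 2*√6 (Y = √24 = 2*√6 ≈ 4.8990)
m = 10 + 2*√6 ≈ 14.899
h(f) = (-26 + f)*(9 + 2*√6) (h(f) = (-26 + f)*(-1 + (10 + 2*√6)) = (-26 + f)*(9 + 2*√6))
-(-5718)/h(92) = -(-5718)/(-234 - 1*92 - 52*√6 + 2*92*(5 + √6)) = -(-5718)/(-234 - 92 - 52*√6 + (920 + 184*√6)) = -(-5718)/(594 + 132*√6) = 5718/(594 + 132*√6)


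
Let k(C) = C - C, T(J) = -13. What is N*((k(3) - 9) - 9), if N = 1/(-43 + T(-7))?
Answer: 9/28 ≈ 0.32143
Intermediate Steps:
k(C) = 0
N = -1/56 (N = 1/(-43 - 13) = 1/(-56) = -1/56 ≈ -0.017857)
N*((k(3) - 9) - 9) = -((0 - 9) - 9)/56 = -(-9 - 9)/56 = -1/56*(-18) = 9/28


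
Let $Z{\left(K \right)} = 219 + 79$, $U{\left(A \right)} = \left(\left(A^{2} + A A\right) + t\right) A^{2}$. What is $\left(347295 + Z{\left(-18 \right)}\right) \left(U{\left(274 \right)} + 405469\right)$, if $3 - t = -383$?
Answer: $3928564338318701$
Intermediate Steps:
$t = 386$ ($t = 3 - -383 = 3 + 383 = 386$)
$U{\left(A \right)} = A^{2} \left(386 + 2 A^{2}\right)$ ($U{\left(A \right)} = \left(\left(A^{2} + A A\right) + 386\right) A^{2} = \left(\left(A^{2} + A^{2}\right) + 386\right) A^{2} = \left(2 A^{2} + 386\right) A^{2} = \left(386 + 2 A^{2}\right) A^{2} = A^{2} \left(386 + 2 A^{2}\right)$)
$Z{\left(K \right)} = 298$
$\left(347295 + Z{\left(-18 \right)}\right) \left(U{\left(274 \right)} + 405469\right) = \left(347295 + 298\right) \left(2 \cdot 274^{2} \left(193 + 274^{2}\right) + 405469\right) = 347593 \left(2 \cdot 75076 \left(193 + 75076\right) + 405469\right) = 347593 \left(2 \cdot 75076 \cdot 75269 + 405469\right) = 347593 \left(11301790888 + 405469\right) = 347593 \cdot 11302196357 = 3928564338318701$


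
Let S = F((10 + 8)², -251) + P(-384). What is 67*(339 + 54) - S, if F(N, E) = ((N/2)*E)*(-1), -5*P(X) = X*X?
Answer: 75801/5 ≈ 15160.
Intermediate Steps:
P(X) = -X²/5 (P(X) = -X*X/5 = -X²/5)
F(N, E) = -E*N/2 (F(N, E) = ((N*(½))*E)*(-1) = ((N/2)*E)*(-1) = (E*N/2)*(-1) = -E*N/2)
S = 55854/5 (S = -½*(-251)*(10 + 8)² - ⅕*(-384)² = -½*(-251)*18² - ⅕*147456 = -½*(-251)*324 - 147456/5 = 40662 - 147456/5 = 55854/5 ≈ 11171.)
67*(339 + 54) - S = 67*(339 + 54) - 1*55854/5 = 67*393 - 55854/5 = 26331 - 55854/5 = 75801/5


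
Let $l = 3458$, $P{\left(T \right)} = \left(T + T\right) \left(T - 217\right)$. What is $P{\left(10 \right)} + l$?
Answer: $-682$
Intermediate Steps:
$P{\left(T \right)} = 2 T \left(-217 + T\right)$
$P{\left(10 \right)} + l = 2 \cdot 10 \left(-217 + 10\right) + 3458 = 2 \cdot 10 \left(-207\right) + 3458 = -4140 + 3458 = -682$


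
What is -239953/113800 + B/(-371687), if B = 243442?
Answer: -116891110311/42297980600 ≈ -2.7635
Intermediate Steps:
-239953/113800 + B/(-371687) = -239953/113800 + 243442/(-371687) = -239953*1/113800 + 243442*(-1/371687) = -239953/113800 - 243442/371687 = -116891110311/42297980600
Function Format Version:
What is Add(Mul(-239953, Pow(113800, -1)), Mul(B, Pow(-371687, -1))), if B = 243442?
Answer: Rational(-116891110311, 42297980600) ≈ -2.7635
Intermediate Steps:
Add(Mul(-239953, Pow(113800, -1)), Mul(B, Pow(-371687, -1))) = Add(Mul(-239953, Pow(113800, -1)), Mul(243442, Pow(-371687, -1))) = Add(Mul(-239953, Rational(1, 113800)), Mul(243442, Rational(-1, 371687))) = Add(Rational(-239953, 113800), Rational(-243442, 371687)) = Rational(-116891110311, 42297980600)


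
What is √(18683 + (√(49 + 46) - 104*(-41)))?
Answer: √(22947 + √95) ≈ 151.51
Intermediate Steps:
√(18683 + (√(49 + 46) - 104*(-41))) = √(18683 + (√95 + 4264)) = √(18683 + (4264 + √95)) = √(22947 + √95)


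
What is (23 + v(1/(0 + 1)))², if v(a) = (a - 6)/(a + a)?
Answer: 1681/4 ≈ 420.25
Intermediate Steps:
v(a) = (-6 + a)/(2*a) (v(a) = (-6 + a)/((2*a)) = (-6 + a)*(1/(2*a)) = (-6 + a)/(2*a))
(23 + v(1/(0 + 1)))² = (23 + (-6 + 1/(0 + 1))/(2*(1/(0 + 1))))² = (23 + (-6 + 1/1)/(2*(1/1)))² = (23 + (½)*(-6 + 1)/1)² = (23 + (½)*1*(-5))² = (23 - 5/2)² = (41/2)² = 1681/4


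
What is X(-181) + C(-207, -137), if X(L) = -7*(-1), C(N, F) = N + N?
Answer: -407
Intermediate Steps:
C(N, F) = 2*N
X(L) = 7
X(-181) + C(-207, -137) = 7 + 2*(-207) = 7 - 414 = -407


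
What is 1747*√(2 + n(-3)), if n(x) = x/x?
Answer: 1747*√3 ≈ 3025.9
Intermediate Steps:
n(x) = 1
1747*√(2 + n(-3)) = 1747*√(2 + 1) = 1747*√3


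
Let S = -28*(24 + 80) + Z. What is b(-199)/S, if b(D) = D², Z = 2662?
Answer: -39601/250 ≈ -158.40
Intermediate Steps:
S = -250 (S = -28*(24 + 80) + 2662 = -28*104 + 2662 = -2912 + 2662 = -250)
b(-199)/S = (-199)²/(-250) = 39601*(-1/250) = -39601/250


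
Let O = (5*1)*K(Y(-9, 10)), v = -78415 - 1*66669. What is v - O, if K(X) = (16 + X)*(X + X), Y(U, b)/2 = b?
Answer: -152284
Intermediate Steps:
Y(U, b) = 2*b
K(X) = 2*X*(16 + X) (K(X) = (16 + X)*(2*X) = 2*X*(16 + X))
v = -145084 (v = -78415 - 66669 = -145084)
O = 7200 (O = (5*1)*(2*(2*10)*(16 + 2*10)) = 5*(2*20*(16 + 20)) = 5*(2*20*36) = 5*1440 = 7200)
v - O = -145084 - 1*7200 = -145084 - 7200 = -152284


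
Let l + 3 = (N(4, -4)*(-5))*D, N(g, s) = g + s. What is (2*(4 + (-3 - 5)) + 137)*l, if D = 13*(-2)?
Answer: -387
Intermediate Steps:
D = -26
l = -3 (l = -3 + ((4 - 4)*(-5))*(-26) = -3 + (0*(-5))*(-26) = -3 + 0*(-26) = -3 + 0 = -3)
(2*(4 + (-3 - 5)) + 137)*l = (2*(4 + (-3 - 5)) + 137)*(-3) = (2*(4 - 8) + 137)*(-3) = (2*(-4) + 137)*(-3) = (-8 + 137)*(-3) = 129*(-3) = -387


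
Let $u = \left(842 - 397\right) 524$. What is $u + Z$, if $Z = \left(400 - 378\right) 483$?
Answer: $243806$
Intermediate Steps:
$u = 233180$ ($u = 445 \cdot 524 = 233180$)
$Z = 10626$ ($Z = 22 \cdot 483 = 10626$)
$u + Z = 233180 + 10626 = 243806$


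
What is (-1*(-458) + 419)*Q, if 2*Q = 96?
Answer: 42096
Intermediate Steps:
Q = 48 (Q = (½)*96 = 48)
(-1*(-458) + 419)*Q = (-1*(-458) + 419)*48 = (458 + 419)*48 = 877*48 = 42096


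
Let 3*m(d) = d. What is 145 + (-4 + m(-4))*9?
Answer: 97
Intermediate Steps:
m(d) = d/3
145 + (-4 + m(-4))*9 = 145 + (-4 + (⅓)*(-4))*9 = 145 + (-4 - 4/3)*9 = 145 - 16/3*9 = 145 - 48 = 97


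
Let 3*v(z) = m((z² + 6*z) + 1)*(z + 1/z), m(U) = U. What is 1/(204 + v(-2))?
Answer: 6/1259 ≈ 0.0047657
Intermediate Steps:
v(z) = (z + 1/z)*(1 + z² + 6*z)/3 (v(z) = (((z² + 6*z) + 1)*(z + 1/z))/3 = ((1 + z² + 6*z)*(z + 1/z))/3 = ((z + 1/z)*(1 + z² + 6*z))/3 = (z + 1/z)*(1 + z² + 6*z)/3)
1/(204 + v(-2)) = 1/(204 + (⅓)*(1 + (-2)²)*(1 + (-2)² + 6*(-2))/(-2)) = 1/(204 + (⅓)*(-½)*(1 + 4)*(1 + 4 - 12)) = 1/(204 + (⅓)*(-½)*5*(-7)) = 1/(204 + 35/6) = 1/(1259/6) = 6/1259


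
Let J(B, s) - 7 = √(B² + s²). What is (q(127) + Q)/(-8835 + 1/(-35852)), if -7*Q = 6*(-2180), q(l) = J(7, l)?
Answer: -470700908/2217266947 - 35852*√16178/316752421 ≈ -0.22669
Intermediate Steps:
J(B, s) = 7 + √(B² + s²)
q(l) = 7 + √(49 + l²) (q(l) = 7 + √(7² + l²) = 7 + √(49 + l²))
Q = 13080/7 (Q = -6*(-2180)/7 = -⅐*(-13080) = 13080/7 ≈ 1868.6)
(q(127) + Q)/(-8835 + 1/(-35852)) = ((7 + √(49 + 127²)) + 13080/7)/(-8835 + 1/(-35852)) = ((7 + √(49 + 16129)) + 13080/7)/(-8835 - 1/35852) = ((7 + √16178) + 13080/7)/(-316752421/35852) = (13129/7 + √16178)*(-35852/316752421) = -470700908/2217266947 - 35852*√16178/316752421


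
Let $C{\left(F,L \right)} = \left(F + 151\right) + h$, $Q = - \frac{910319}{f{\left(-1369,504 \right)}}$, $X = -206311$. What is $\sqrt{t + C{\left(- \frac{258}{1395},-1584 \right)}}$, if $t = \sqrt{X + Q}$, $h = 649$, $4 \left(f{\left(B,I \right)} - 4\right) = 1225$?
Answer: $\frac{\sqrt{266341623540810 + 268335225 i \sqrt{322254474707}}}{577065} \approx 29.336 + 7.7965 i$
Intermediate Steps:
$f{\left(B,I \right)} = \frac{1241}{4}$ ($f{\left(B,I \right)} = 4 + \frac{1}{4} \cdot 1225 = 4 + \frac{1225}{4} = \frac{1241}{4}$)
$Q = - \frac{3641276}{1241}$ ($Q = - \frac{910319}{\frac{1241}{4}} = \left(-910319\right) \frac{4}{1241} = - \frac{3641276}{1241} \approx -2934.1$)
$C{\left(F,L \right)} = 800 + F$ ($C{\left(F,L \right)} = \left(F + 151\right) + 649 = \left(151 + F\right) + 649 = 800 + F$)
$t = \frac{i \sqrt{322254474707}}{1241}$ ($t = \sqrt{-206311 - \frac{3641276}{1241}} = \sqrt{- \frac{259673227}{1241}} = \frac{i \sqrt{322254474707}}{1241} \approx 457.43 i$)
$\sqrt{t + C{\left(- \frac{258}{1395},-1584 \right)}} = \sqrt{\frac{i \sqrt{322254474707}}{1241} + \left(800 - \frac{258}{1395}\right)} = \sqrt{\frac{i \sqrt{322254474707}}{1241} + \left(800 - \frac{86}{465}\right)} = \sqrt{\frac{i \sqrt{322254474707}}{1241} + \frac{371914}{465}} = \sqrt{\frac{371914}{465} + \frac{i \sqrt{322254474707}}{1241}}$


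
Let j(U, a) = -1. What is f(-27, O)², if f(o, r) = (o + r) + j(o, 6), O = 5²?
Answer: 9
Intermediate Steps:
O = 25
f(o, r) = -1 + o + r (f(o, r) = (o + r) - 1 = -1 + o + r)
f(-27, O)² = (-1 - 27 + 25)² = (-3)² = 9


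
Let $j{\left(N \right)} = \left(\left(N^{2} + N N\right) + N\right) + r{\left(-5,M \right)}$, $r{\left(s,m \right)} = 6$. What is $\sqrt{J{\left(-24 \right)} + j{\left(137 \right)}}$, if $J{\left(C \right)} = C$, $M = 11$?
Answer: $\sqrt{37657} \approx 194.05$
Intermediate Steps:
$j{\left(N \right)} = 6 + N + 2 N^{2}$ ($j{\left(N \right)} = \left(\left(N^{2} + N N\right) + N\right) + 6 = \left(\left(N^{2} + N^{2}\right) + N\right) + 6 = \left(2 N^{2} + N\right) + 6 = \left(N + 2 N^{2}\right) + 6 = 6 + N + 2 N^{2}$)
$\sqrt{J{\left(-24 \right)} + j{\left(137 \right)}} = \sqrt{-24 + \left(6 + 137 + 2 \cdot 137^{2}\right)} = \sqrt{-24 + \left(6 + 137 + 2 \cdot 18769\right)} = \sqrt{-24 + \left(6 + 137 + 37538\right)} = \sqrt{-24 + 37681} = \sqrt{37657}$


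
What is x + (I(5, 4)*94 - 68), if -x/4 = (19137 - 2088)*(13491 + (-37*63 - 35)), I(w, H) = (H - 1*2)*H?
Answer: -758679816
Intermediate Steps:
I(w, H) = H*(-2 + H) (I(w, H) = (H - 2)*H = (-2 + H)*H = H*(-2 + H))
x = -758680500 (x = -4*(19137 - 2088)*(13491 + (-37*63 - 35)) = -68196*(13491 + (-2331 - 35)) = -68196*(13491 - 2366) = -68196*11125 = -4*189670125 = -758680500)
x + (I(5, 4)*94 - 68) = -758680500 + ((4*(-2 + 4))*94 - 68) = -758680500 + ((4*2)*94 - 68) = -758680500 + (8*94 - 68) = -758680500 + (752 - 68) = -758680500 + 684 = -758679816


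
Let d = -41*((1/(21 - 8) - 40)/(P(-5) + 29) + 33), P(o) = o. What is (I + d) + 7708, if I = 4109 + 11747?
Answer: 2317037/104 ≈ 22279.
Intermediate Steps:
I = 15856
d = -133619/104 (d = -41*((1/(21 - 8) - 40)/(-5 + 29) + 33) = -41*((1/13 - 40)/24 + 33) = -41*((1/13 - 40)*(1/24) + 33) = -41*(-519/13*1/24 + 33) = -41*(-173/104 + 33) = -41*3259/104 = -133619/104 ≈ -1284.8)
(I + d) + 7708 = (15856 - 133619/104) + 7708 = 1515405/104 + 7708 = 2317037/104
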